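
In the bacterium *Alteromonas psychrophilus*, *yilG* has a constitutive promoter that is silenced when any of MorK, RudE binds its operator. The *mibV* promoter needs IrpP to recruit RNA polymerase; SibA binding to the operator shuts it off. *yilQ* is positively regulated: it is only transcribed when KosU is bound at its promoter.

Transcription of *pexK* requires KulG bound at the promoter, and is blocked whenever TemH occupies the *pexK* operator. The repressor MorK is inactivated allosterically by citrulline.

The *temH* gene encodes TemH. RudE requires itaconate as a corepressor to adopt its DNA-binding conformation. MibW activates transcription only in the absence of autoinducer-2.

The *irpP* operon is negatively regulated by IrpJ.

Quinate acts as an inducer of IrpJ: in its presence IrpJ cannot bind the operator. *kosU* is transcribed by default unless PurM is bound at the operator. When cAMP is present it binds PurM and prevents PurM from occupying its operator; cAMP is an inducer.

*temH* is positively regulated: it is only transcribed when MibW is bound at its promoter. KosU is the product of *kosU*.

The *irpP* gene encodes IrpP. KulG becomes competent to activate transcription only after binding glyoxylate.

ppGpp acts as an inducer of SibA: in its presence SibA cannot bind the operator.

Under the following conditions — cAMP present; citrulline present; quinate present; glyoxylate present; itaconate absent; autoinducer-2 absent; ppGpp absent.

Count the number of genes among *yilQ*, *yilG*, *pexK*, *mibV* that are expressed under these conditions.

2

cAMP is present, so PurM is inactive.
With no repressor bound, *kosU* is transcribed.
So KosU is produced and active.
No repressor is bound and KosU is active, so *yilQ* is transcribed.
→ *yilQ* is ON.
Citrulline is present, so MorK is inactive.
Itaconate is absent, so RudE is inactive.
With no repressor bound, *yilG* is transcribed.
→ *yilG* is ON.
Autoinducer-2 is absent, so MibW is active.
No repressor is bound and MibW is active, so *temH* is transcribed.
So TemH is produced and active.
Glyoxylate is present, so KulG is active.
With repressor TemH bound, *pexK* is not transcribed.
→ *pexK* is OFF.
ppGpp is absent, so SibA is active.
Quinate is present, so IrpJ is inactive.
With no repressor bound, *irpP* is transcribed.
So IrpP is produced and active.
With repressor SibA bound, *mibV* is not transcribed.
→ *mibV* is OFF.
2 of the 4 genes are transcribed.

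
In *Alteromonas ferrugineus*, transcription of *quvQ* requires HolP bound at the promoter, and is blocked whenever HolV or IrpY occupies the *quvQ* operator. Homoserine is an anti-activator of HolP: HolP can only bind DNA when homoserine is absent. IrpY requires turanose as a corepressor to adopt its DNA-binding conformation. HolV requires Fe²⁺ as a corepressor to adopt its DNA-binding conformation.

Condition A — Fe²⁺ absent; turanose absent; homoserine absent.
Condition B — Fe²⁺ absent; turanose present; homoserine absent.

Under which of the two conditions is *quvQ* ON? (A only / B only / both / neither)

A only

Condition A:
Fe²⁺ is absent, so HolV is inactive.
Turanose is absent, so IrpY is inactive.
Homoserine is absent, so HolP is active.
No repressor is bound and HolP is active, so *quvQ* is transcribed.
→ *quvQ* is ON in A.
Condition B:
Fe²⁺ is absent, so HolV is inactive.
Turanose is present, so IrpY is active.
Homoserine is absent, so HolP is active.
With repressor IrpY bound, *quvQ* is not transcribed.
→ *quvQ* is OFF in B.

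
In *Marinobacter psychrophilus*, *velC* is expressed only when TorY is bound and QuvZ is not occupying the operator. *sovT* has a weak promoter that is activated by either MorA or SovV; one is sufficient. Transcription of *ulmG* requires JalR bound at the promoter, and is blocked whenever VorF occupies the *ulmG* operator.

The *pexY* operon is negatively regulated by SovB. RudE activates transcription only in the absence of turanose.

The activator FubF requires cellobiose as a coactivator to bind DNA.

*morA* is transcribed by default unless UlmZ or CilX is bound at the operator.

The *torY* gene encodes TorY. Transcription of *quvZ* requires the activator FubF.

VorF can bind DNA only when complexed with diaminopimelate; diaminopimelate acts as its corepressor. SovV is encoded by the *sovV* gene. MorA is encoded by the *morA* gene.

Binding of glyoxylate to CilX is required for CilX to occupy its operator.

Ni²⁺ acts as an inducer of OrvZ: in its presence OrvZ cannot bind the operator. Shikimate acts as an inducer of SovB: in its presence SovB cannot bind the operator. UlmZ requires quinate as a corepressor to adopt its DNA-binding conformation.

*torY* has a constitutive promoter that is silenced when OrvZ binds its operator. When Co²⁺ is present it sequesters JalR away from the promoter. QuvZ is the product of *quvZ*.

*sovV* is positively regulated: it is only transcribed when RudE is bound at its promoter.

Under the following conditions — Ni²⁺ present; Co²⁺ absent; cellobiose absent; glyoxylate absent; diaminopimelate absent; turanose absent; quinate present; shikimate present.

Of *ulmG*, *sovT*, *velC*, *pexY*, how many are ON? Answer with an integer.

Diaminopimelate is absent, so VorF is inactive.
Co²⁺ is absent, so JalR is active.
No repressor is bound and JalR is active, so *ulmG* is transcribed.
→ *ulmG* is ON.
Quinate is present, so UlmZ is active.
Glyoxylate is absent, so CilX is inactive.
With repressor UlmZ bound, *morA* is not transcribed.
So MorA is not produced.
Turanose is absent, so RudE is active.
No repressor is bound and RudE is active, so *sovV* is transcribed.
So SovV is produced and active.
Activator SovV is present, so *sovT* is transcribed.
→ *sovT* is ON.
Cellobiose is absent, so FubF is inactive.
Required activator FubF is absent, so *quvZ* is not transcribed.
So QuvZ is not produced.
Ni²⁺ is present, so OrvZ is inactive.
With no repressor bound, *torY* is transcribed.
So TorY is produced and active.
No repressor is bound and TorY is active, so *velC* is transcribed.
→ *velC* is ON.
Shikimate is present, so SovB is inactive.
With no repressor bound, *pexY* is transcribed.
→ *pexY* is ON.
4 of the 4 genes are transcribed.

4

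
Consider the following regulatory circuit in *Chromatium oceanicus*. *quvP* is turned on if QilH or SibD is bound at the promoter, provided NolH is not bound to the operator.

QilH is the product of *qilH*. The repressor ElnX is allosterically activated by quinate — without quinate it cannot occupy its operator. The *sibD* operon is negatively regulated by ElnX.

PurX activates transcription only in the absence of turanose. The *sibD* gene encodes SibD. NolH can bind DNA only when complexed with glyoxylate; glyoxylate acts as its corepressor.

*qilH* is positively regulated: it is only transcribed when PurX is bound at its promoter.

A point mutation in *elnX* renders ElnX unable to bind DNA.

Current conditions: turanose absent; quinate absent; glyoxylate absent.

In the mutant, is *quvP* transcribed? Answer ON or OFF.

ON

Glyoxylate is absent, so NolH is inactive.
Turanose is absent, so PurX is active.
No repressor is bound and PurX is active, so *qilH* is transcribed.
So QilH is produced and active.
ElnX is non-functional in this strain, so it has no effect.
With no repressor bound, *sibD* is transcribed.
So SibD is produced and active.
Activator QilH is present, so *quvP* is transcribed.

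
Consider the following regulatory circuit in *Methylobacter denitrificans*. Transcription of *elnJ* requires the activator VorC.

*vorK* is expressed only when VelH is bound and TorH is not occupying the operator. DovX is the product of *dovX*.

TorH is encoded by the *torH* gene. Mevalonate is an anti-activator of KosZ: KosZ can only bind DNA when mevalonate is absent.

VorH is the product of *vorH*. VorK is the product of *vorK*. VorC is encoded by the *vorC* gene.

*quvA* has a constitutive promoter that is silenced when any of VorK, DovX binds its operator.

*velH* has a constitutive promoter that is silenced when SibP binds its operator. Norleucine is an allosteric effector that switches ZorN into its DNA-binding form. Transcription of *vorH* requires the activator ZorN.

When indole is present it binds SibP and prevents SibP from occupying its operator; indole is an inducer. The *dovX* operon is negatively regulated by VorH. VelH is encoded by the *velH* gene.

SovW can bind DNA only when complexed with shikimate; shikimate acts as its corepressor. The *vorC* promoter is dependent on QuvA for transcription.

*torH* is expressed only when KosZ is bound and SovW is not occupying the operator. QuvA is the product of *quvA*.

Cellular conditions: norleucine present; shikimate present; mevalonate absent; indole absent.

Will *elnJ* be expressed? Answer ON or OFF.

Indole is absent, so SibP is active.
With repressor SibP bound, *velH* is not transcribed.
So VelH is not produced.
Shikimate is present, so SovW is active.
Mevalonate is absent, so KosZ is active.
With repressor SovW bound, *torH* is not transcribed.
So TorH is not produced.
Required activator VelH is absent, so *vorK* is not transcribed.
So VorK is not produced.
Norleucine is present, so ZorN is active.
No repressor is bound and ZorN is active, so *vorH* is transcribed.
So VorH is produced and active.
With repressor VorH bound, *dovX* is not transcribed.
So DovX is not produced.
With no repressor bound, *quvA* is transcribed.
So QuvA is produced and active.
No repressor is bound and QuvA is active, so *vorC* is transcribed.
So VorC is produced and active.
No repressor is bound and VorC is active, so *elnJ* is transcribed.

ON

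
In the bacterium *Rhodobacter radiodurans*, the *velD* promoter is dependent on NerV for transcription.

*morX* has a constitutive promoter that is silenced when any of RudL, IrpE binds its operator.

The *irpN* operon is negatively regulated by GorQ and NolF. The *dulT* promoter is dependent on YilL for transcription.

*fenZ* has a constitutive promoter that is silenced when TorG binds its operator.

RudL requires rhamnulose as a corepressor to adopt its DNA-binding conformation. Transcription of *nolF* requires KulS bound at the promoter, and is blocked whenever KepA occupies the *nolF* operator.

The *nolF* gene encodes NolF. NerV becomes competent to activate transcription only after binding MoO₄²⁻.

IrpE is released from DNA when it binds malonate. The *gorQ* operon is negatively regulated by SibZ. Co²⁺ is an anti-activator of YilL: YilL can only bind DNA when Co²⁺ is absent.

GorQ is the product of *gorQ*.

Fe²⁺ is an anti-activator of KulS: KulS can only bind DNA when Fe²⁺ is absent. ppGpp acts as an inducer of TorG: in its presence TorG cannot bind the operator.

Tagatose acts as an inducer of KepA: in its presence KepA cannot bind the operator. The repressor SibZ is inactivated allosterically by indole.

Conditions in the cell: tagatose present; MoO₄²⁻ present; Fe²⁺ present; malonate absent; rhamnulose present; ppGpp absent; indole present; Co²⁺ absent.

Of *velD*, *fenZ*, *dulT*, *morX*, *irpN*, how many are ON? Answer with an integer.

2

MoO₄²⁻ is present, so NerV is active.
No repressor is bound and NerV is active, so *velD* is transcribed.
→ *velD* is ON.
ppGpp is absent, so TorG is active.
With repressor TorG bound, *fenZ* is not transcribed.
→ *fenZ* is OFF.
Co²⁺ is absent, so YilL is active.
No repressor is bound and YilL is active, so *dulT* is transcribed.
→ *dulT* is ON.
Rhamnulose is present, so RudL is active.
Malonate is absent, so IrpE is active.
With repressor RudL bound, *morX* is not transcribed.
→ *morX* is OFF.
Indole is present, so SibZ is inactive.
With no repressor bound, *gorQ* is transcribed.
So GorQ is produced and active.
Tagatose is present, so KepA is inactive.
Fe²⁺ is present, so KulS is inactive.
Required activator KulS is absent, so *nolF* is not transcribed.
So NolF is not produced.
With repressor GorQ bound, *irpN* is not transcribed.
→ *irpN* is OFF.
2 of the 5 genes are transcribed.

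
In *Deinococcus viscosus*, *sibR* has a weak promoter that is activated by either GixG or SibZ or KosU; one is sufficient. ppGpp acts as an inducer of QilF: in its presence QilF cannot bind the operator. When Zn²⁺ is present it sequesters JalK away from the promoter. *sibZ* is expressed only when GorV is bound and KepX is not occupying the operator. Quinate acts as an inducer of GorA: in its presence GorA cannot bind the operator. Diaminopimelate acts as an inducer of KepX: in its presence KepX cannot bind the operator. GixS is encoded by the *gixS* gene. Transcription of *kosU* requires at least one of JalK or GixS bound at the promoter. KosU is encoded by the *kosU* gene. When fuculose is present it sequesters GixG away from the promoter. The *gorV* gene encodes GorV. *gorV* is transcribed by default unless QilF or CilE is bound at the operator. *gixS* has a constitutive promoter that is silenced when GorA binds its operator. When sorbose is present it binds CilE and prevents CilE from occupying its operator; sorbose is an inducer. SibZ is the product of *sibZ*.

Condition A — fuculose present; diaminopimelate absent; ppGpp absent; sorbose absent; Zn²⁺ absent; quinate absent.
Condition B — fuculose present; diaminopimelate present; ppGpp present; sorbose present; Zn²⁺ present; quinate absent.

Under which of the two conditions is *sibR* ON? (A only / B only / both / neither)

both

Condition A:
Fuculose is present, so GixG is inactive.
Diaminopimelate is absent, so KepX is active.
ppGpp is absent, so QilF is active.
Sorbose is absent, so CilE is active.
With repressor QilF bound, *gorV* is not transcribed.
So GorV is not produced.
With repressor KepX bound, *sibZ* is not transcribed.
So SibZ is not produced.
Zn²⁺ is absent, so JalK is active.
Quinate is absent, so GorA is active.
With repressor GorA bound, *gixS* is not transcribed.
So GixS is not produced.
Activator JalK is present, so *kosU* is transcribed.
So KosU is produced and active.
Activator KosU is present, so *sibR* is transcribed.
→ *sibR* is ON in A.
Condition B:
Fuculose is present, so GixG is inactive.
Diaminopimelate is present, so KepX is inactive.
ppGpp is present, so QilF is inactive.
Sorbose is present, so CilE is inactive.
With no repressor bound, *gorV* is transcribed.
So GorV is produced and active.
No repressor is bound and GorV is active, so *sibZ* is transcribed.
So SibZ is produced and active.
Zn²⁺ is present, so JalK is inactive.
Quinate is absent, so GorA is active.
With repressor GorA bound, *gixS* is not transcribed.
So GixS is not produced.
No activator is available at the *kosU* promoter, so *kosU* is not transcribed.
So KosU is not produced.
Activator SibZ is present, so *sibR* is transcribed.
→ *sibR* is ON in B.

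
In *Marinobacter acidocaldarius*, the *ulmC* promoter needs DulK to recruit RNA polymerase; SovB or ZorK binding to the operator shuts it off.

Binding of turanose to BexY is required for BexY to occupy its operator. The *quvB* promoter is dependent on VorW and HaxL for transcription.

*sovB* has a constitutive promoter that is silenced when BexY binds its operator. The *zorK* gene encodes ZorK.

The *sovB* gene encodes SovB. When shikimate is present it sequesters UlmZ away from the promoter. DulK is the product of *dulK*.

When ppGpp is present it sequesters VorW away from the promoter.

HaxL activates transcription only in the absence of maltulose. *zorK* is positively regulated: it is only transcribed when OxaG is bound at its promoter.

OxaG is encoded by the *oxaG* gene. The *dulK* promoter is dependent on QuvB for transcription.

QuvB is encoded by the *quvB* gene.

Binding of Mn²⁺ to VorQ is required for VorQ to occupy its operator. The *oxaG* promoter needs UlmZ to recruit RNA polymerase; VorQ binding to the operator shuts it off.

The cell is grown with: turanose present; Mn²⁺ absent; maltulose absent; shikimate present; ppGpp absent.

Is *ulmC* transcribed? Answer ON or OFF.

ON

Turanose is present, so BexY is active.
With repressor BexY bound, *sovB* is not transcribed.
So SovB is not produced.
Shikimate is present, so UlmZ is inactive.
Mn²⁺ is absent, so VorQ is inactive.
Required activator UlmZ is absent, so *oxaG* is not transcribed.
So OxaG is not produced.
Required activator OxaG is absent, so *zorK* is not transcribed.
So ZorK is not produced.
ppGpp is absent, so VorW is active.
Maltulose is absent, so HaxL is active.
No repressor is bound and VorW and HaxL are active, so *quvB* is transcribed.
So QuvB is produced and active.
No repressor is bound and QuvB is active, so *dulK* is transcribed.
So DulK is produced and active.
No repressor is bound and DulK is active, so *ulmC* is transcribed.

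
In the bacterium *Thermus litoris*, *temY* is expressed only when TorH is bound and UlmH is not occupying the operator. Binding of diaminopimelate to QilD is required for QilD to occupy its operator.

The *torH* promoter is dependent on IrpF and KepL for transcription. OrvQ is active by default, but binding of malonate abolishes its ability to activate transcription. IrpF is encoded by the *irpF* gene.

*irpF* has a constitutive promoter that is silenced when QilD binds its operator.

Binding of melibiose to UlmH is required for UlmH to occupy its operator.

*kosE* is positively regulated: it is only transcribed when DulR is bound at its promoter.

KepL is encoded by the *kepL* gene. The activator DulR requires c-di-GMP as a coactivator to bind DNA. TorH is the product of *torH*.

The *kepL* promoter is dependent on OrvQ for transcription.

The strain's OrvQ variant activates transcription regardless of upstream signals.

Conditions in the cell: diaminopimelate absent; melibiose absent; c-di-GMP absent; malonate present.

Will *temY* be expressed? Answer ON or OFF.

ON

Melibiose is absent, so UlmH is inactive.
Diaminopimelate is absent, so QilD is inactive.
With no repressor bound, *irpF* is transcribed.
So IrpF is produced and active.
OrvQ is constitutively active in this strain.
No repressor is bound and OrvQ is active, so *kepL* is transcribed.
So KepL is produced and active.
No repressor is bound and IrpF and KepL are active, so *torH* is transcribed.
So TorH is produced and active.
No repressor is bound and TorH is active, so *temY* is transcribed.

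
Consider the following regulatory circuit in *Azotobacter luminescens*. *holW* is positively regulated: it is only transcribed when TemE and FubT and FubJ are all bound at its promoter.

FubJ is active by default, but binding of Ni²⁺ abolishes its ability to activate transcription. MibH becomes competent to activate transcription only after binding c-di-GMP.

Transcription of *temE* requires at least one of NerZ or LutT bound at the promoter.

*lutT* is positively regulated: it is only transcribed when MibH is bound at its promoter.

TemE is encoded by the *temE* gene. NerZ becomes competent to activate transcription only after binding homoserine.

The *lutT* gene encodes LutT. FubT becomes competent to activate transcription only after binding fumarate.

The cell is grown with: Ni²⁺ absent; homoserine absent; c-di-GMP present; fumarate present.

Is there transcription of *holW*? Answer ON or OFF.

ON

Homoserine is absent, so NerZ is inactive.
c-di-GMP is present, so MibH is active.
No repressor is bound and MibH is active, so *lutT* is transcribed.
So LutT is produced and active.
Activator LutT is present, so *temE* is transcribed.
So TemE is produced and active.
Fumarate is present, so FubT is active.
Ni²⁺ is absent, so FubJ is active.
No repressor is bound and TemE and FubT and FubJ are active, so *holW* is transcribed.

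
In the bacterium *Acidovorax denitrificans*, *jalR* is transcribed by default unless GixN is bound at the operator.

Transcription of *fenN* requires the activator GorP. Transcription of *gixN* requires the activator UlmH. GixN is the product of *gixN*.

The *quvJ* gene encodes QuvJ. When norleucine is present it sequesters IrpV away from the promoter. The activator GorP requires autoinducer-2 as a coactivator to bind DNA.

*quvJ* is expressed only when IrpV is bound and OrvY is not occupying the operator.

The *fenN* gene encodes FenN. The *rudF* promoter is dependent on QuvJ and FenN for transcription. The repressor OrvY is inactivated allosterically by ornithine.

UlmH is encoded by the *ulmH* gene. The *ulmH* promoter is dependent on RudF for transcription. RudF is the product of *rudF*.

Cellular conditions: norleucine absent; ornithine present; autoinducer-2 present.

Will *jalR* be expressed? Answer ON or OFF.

OFF

Norleucine is absent, so IrpV is active.
Ornithine is present, so OrvY is inactive.
No repressor is bound and IrpV is active, so *quvJ* is transcribed.
So QuvJ is produced and active.
Autoinducer-2 is present, so GorP is active.
No repressor is bound and GorP is active, so *fenN* is transcribed.
So FenN is produced and active.
No repressor is bound and QuvJ and FenN are active, so *rudF* is transcribed.
So RudF is produced and active.
No repressor is bound and RudF is active, so *ulmH* is transcribed.
So UlmH is produced and active.
No repressor is bound and UlmH is active, so *gixN* is transcribed.
So GixN is produced and active.
With repressor GixN bound, *jalR* is not transcribed.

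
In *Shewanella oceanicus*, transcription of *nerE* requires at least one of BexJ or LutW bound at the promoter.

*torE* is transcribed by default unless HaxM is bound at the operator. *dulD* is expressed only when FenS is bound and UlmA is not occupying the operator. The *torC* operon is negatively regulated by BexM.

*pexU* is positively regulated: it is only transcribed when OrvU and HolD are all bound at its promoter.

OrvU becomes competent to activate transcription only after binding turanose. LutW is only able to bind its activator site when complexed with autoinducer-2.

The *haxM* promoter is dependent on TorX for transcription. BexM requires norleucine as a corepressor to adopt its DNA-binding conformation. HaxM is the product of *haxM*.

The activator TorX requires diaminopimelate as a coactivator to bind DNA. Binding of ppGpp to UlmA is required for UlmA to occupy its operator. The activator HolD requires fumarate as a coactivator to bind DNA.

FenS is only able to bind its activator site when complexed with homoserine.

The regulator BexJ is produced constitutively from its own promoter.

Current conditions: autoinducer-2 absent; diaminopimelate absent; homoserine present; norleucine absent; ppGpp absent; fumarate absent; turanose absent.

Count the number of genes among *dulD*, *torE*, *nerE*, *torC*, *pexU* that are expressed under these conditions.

Homoserine is present, so FenS is active.
ppGpp is absent, so UlmA is inactive.
No repressor is bound and FenS is active, so *dulD* is transcribed.
→ *dulD* is ON.
Diaminopimelate is absent, so TorX is inactive.
Required activator TorX is absent, so *haxM* is not transcribed.
So HaxM is not produced.
With no repressor bound, *torE* is transcribed.
→ *torE* is ON.
BexJ is produced constitutively and is active.
Autoinducer-2 is absent, so LutW is inactive.
Activator BexJ is present, so *nerE* is transcribed.
→ *nerE* is ON.
Norleucine is absent, so BexM is inactive.
With no repressor bound, *torC* is transcribed.
→ *torC* is ON.
Turanose is absent, so OrvU is inactive.
Fumarate is absent, so HolD is inactive.
Required activator OrvU is absent, so *pexU* is not transcribed.
→ *pexU* is OFF.
4 of the 5 genes are transcribed.

4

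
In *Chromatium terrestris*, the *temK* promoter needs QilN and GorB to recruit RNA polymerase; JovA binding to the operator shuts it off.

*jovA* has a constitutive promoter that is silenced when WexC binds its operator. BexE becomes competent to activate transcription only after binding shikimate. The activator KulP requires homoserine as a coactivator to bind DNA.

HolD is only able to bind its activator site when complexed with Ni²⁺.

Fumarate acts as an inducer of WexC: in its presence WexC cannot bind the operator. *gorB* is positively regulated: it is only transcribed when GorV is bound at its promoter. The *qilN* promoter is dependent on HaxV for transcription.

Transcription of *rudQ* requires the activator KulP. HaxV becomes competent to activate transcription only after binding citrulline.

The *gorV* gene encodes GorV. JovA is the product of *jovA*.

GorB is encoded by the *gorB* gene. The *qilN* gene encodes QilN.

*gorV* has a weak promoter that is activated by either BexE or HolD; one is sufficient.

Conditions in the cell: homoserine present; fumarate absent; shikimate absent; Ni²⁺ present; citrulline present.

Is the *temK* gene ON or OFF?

ON

Citrulline is present, so HaxV is active.
No repressor is bound and HaxV is active, so *qilN* is transcribed.
So QilN is produced and active.
Shikimate is absent, so BexE is inactive.
Ni²⁺ is present, so HolD is active.
Activator HolD is present, so *gorV* is transcribed.
So GorV is produced and active.
No repressor is bound and GorV is active, so *gorB* is transcribed.
So GorB is produced and active.
Fumarate is absent, so WexC is active.
With repressor WexC bound, *jovA* is not transcribed.
So JovA is not produced.
No repressor is bound and QilN and GorB are active, so *temK* is transcribed.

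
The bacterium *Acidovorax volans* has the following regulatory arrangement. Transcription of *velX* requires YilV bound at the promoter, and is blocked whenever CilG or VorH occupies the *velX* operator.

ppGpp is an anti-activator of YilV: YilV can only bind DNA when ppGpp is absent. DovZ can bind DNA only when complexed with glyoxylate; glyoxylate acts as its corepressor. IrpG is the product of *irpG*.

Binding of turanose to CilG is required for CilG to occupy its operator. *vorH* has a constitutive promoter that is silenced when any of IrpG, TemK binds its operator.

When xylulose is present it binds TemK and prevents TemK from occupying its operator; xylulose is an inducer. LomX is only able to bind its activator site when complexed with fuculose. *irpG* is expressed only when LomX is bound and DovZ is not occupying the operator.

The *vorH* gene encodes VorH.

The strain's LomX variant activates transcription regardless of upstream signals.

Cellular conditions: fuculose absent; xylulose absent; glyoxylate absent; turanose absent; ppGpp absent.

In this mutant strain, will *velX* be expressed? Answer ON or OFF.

ppGpp is absent, so YilV is active.
Turanose is absent, so CilG is inactive.
LomX is constitutively active in this strain.
Glyoxylate is absent, so DovZ is inactive.
No repressor is bound and LomX is active, so *irpG* is transcribed.
So IrpG is produced and active.
Xylulose is absent, so TemK is active.
With repressor IrpG bound, *vorH* is not transcribed.
So VorH is not produced.
No repressor is bound and YilV is active, so *velX* is transcribed.

ON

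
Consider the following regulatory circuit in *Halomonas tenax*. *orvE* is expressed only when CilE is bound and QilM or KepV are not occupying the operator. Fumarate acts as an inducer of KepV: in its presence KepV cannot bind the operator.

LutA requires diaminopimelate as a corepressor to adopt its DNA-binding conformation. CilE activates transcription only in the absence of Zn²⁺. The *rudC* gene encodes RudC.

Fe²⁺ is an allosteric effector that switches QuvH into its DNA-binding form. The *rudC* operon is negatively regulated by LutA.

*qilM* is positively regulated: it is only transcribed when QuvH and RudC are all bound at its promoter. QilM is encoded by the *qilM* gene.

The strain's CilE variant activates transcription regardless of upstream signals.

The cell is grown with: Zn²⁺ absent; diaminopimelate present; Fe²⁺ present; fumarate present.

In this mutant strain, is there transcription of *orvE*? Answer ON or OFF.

ON

CilE is constitutively active in this strain.
Fe²⁺ is present, so QuvH is active.
Diaminopimelate is present, so LutA is active.
With repressor LutA bound, *rudC* is not transcribed.
So RudC is not produced.
Required activator RudC is absent, so *qilM* is not transcribed.
So QilM is not produced.
Fumarate is present, so KepV is inactive.
No repressor is bound and CilE is active, so *orvE* is transcribed.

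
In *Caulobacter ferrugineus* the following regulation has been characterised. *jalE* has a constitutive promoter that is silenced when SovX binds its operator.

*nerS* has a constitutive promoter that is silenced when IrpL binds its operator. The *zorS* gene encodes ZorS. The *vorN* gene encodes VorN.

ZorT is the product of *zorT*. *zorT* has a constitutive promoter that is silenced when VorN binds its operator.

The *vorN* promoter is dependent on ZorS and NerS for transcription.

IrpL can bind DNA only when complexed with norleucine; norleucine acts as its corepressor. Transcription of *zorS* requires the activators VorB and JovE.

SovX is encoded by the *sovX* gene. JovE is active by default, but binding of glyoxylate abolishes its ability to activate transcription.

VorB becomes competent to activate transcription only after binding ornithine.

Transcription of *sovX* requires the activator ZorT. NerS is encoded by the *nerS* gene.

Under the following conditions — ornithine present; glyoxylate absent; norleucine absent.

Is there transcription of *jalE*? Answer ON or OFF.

Ornithine is present, so VorB is active.
Glyoxylate is absent, so JovE is active.
No repressor is bound and VorB and JovE are active, so *zorS* is transcribed.
So ZorS is produced and active.
Norleucine is absent, so IrpL is inactive.
With no repressor bound, *nerS* is transcribed.
So NerS is produced and active.
No repressor is bound and ZorS and NerS are active, so *vorN* is transcribed.
So VorN is produced and active.
With repressor VorN bound, *zorT* is not transcribed.
So ZorT is not produced.
Required activator ZorT is absent, so *sovX* is not transcribed.
So SovX is not produced.
With no repressor bound, *jalE* is transcribed.

ON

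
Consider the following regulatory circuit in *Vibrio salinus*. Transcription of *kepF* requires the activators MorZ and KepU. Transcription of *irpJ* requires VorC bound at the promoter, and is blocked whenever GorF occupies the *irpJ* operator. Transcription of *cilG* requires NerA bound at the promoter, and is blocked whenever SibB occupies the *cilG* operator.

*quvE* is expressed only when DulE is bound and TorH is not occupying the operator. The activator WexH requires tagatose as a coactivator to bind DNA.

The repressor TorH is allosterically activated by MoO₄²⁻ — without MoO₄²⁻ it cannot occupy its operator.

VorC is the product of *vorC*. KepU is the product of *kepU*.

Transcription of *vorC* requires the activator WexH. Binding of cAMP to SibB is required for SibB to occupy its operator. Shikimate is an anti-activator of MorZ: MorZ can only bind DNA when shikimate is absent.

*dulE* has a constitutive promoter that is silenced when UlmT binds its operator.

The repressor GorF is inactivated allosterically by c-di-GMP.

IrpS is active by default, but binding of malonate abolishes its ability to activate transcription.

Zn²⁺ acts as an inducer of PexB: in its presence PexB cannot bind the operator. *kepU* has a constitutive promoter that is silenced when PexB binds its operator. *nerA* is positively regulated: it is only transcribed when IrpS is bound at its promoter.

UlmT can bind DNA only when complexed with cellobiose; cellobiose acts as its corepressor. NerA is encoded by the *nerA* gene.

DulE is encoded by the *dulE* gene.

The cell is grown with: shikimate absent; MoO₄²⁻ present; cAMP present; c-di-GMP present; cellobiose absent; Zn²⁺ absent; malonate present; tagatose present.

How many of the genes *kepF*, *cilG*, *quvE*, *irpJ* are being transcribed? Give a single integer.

1

Shikimate is absent, so MorZ is active.
Zn²⁺ is absent, so PexB is active.
With repressor PexB bound, *kepU* is not transcribed.
So KepU is not produced.
Required activator KepU is absent, so *kepF* is not transcribed.
→ *kepF* is OFF.
cAMP is present, so SibB is active.
Malonate is present, so IrpS is inactive.
Required activator IrpS is absent, so *nerA* is not transcribed.
So NerA is not produced.
With repressor SibB bound, *cilG* is not transcribed.
→ *cilG* is OFF.
MoO₄²⁻ is present, so TorH is active.
Cellobiose is absent, so UlmT is inactive.
With no repressor bound, *dulE* is transcribed.
So DulE is produced and active.
With repressor TorH bound, *quvE* is not transcribed.
→ *quvE* is OFF.
Tagatose is present, so WexH is active.
No repressor is bound and WexH is active, so *vorC* is transcribed.
So VorC is produced and active.
c-di-GMP is present, so GorF is inactive.
No repressor is bound and VorC is active, so *irpJ* is transcribed.
→ *irpJ* is ON.
1 of the 4 genes is transcribed.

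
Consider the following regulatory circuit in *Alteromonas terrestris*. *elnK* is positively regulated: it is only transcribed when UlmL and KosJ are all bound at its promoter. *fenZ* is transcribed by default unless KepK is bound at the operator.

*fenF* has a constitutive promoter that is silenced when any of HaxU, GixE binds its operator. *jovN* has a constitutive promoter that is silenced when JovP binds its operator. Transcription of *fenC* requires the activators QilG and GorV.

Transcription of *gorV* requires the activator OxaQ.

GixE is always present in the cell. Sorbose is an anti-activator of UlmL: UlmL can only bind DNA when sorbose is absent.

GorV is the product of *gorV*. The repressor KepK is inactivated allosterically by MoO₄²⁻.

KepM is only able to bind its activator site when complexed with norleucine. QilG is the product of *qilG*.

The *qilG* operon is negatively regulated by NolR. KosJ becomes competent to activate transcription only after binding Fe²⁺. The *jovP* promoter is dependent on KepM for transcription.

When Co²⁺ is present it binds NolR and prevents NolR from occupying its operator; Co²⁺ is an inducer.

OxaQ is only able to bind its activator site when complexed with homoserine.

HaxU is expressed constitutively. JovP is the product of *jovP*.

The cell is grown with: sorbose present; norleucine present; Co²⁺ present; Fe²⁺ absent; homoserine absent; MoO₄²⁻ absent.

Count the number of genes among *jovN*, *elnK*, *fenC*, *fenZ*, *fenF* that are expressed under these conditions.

0

Norleucine is present, so KepM is active.
No repressor is bound and KepM is active, so *jovP* is transcribed.
So JovP is produced and active.
With repressor JovP bound, *jovN* is not transcribed.
→ *jovN* is OFF.
Sorbose is present, so UlmL is inactive.
Fe²⁺ is absent, so KosJ is inactive.
Required activator UlmL is absent, so *elnK* is not transcribed.
→ *elnK* is OFF.
Co²⁺ is present, so NolR is inactive.
With no repressor bound, *qilG* is transcribed.
So QilG is produced and active.
Homoserine is absent, so OxaQ is inactive.
Required activator OxaQ is absent, so *gorV* is not transcribed.
So GorV is not produced.
Required activator GorV is absent, so *fenC* is not transcribed.
→ *fenC* is OFF.
MoO₄²⁻ is absent, so KepK is active.
With repressor KepK bound, *fenZ* is not transcribed.
→ *fenZ* is OFF.
HaxU is produced constitutively and is active.
GixE is produced constitutively and is active.
With repressor HaxU bound, *fenF* is not transcribed.
→ *fenF* is OFF.
0 of the 5 genes are transcribed.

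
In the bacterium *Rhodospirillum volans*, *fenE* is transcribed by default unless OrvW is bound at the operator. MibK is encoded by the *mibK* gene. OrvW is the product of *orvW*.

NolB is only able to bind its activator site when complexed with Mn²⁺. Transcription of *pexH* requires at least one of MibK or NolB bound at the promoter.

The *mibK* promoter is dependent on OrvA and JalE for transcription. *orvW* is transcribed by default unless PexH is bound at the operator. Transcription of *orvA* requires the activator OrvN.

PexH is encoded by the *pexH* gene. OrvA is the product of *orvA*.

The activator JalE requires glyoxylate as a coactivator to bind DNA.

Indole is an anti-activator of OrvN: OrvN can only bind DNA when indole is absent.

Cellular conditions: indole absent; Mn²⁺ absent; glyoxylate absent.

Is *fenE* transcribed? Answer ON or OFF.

Indole is absent, so OrvN is active.
No repressor is bound and OrvN is active, so *orvA* is transcribed.
So OrvA is produced and active.
Glyoxylate is absent, so JalE is inactive.
Required activator JalE is absent, so *mibK* is not transcribed.
So MibK is not produced.
Mn²⁺ is absent, so NolB is inactive.
No activator is available at the *pexH* promoter, so *pexH* is not transcribed.
So PexH is not produced.
With no repressor bound, *orvW* is transcribed.
So OrvW is produced and active.
With repressor OrvW bound, *fenE* is not transcribed.

OFF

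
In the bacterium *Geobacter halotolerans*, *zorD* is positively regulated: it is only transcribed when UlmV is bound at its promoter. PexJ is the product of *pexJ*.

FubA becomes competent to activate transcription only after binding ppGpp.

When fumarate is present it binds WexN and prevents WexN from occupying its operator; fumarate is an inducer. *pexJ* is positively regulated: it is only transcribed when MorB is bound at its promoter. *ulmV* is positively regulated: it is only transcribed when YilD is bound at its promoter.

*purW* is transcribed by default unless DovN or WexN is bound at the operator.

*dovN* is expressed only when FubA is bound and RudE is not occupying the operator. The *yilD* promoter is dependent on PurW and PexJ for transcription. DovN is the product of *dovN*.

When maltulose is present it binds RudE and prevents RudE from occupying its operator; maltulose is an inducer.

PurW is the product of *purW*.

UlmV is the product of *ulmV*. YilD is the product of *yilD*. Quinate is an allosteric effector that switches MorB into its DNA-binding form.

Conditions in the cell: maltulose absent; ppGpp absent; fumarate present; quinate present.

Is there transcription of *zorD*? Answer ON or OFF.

ON

ppGpp is absent, so FubA is inactive.
Maltulose is absent, so RudE is active.
With repressor RudE bound, *dovN* is not transcribed.
So DovN is not produced.
Fumarate is present, so WexN is inactive.
With no repressor bound, *purW* is transcribed.
So PurW is produced and active.
Quinate is present, so MorB is active.
No repressor is bound and MorB is active, so *pexJ* is transcribed.
So PexJ is produced and active.
No repressor is bound and PurW and PexJ are active, so *yilD* is transcribed.
So YilD is produced and active.
No repressor is bound and YilD is active, so *ulmV* is transcribed.
So UlmV is produced and active.
No repressor is bound and UlmV is active, so *zorD* is transcribed.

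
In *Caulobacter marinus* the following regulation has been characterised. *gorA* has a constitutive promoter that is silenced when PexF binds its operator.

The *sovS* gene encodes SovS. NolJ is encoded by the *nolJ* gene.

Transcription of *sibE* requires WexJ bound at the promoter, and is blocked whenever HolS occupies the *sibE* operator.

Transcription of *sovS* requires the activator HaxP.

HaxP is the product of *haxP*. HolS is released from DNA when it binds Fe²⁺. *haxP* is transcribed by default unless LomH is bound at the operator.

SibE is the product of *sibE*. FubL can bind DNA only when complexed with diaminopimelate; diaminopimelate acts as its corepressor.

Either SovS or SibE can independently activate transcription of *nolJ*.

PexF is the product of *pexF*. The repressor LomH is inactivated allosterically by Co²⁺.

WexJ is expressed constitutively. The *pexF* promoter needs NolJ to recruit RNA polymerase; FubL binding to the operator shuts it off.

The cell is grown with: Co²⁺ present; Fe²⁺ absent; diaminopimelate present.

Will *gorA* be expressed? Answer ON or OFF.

Co²⁺ is present, so LomH is inactive.
With no repressor bound, *haxP* is transcribed.
So HaxP is produced and active.
No repressor is bound and HaxP is active, so *sovS* is transcribed.
So SovS is produced and active.
WexJ is produced constitutively and is active.
Fe²⁺ is absent, so HolS is active.
With repressor HolS bound, *sibE* is not transcribed.
So SibE is not produced.
Activator SovS is present, so *nolJ* is transcribed.
So NolJ is produced and active.
Diaminopimelate is present, so FubL is active.
With repressor FubL bound, *pexF* is not transcribed.
So PexF is not produced.
With no repressor bound, *gorA* is transcribed.

ON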